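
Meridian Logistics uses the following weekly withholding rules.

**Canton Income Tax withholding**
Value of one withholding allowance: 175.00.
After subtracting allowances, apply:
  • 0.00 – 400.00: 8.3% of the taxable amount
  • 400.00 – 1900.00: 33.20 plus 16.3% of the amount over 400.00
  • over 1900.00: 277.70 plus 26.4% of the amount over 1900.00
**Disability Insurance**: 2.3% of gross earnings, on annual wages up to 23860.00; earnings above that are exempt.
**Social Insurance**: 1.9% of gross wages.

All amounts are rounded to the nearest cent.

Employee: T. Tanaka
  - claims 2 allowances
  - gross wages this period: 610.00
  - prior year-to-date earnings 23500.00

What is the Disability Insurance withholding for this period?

8.28

Disability Insurance: cap 23860.00 − YTD 23500.00 = 360.00 subject; 2.3% × 360.00 = 8.28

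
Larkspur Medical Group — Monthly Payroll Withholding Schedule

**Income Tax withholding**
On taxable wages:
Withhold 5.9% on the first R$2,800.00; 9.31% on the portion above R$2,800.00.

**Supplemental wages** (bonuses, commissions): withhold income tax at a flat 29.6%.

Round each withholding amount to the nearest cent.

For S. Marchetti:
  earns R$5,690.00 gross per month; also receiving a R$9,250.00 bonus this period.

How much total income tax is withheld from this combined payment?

Income Tax: taxable = R$5,690.00
  R$165.20 + 9.31% × (R$5,690.00 − R$2,800.00) = R$165.20 + 9.31% × R$2,890.00 = R$434.26
Supplemental (29.6% flat on bonus): 29.6% × R$9,250.00 = R$2,738.00
Total income tax: R$434.26 + R$2,738.00 = R$3,172.26

R$3,172.26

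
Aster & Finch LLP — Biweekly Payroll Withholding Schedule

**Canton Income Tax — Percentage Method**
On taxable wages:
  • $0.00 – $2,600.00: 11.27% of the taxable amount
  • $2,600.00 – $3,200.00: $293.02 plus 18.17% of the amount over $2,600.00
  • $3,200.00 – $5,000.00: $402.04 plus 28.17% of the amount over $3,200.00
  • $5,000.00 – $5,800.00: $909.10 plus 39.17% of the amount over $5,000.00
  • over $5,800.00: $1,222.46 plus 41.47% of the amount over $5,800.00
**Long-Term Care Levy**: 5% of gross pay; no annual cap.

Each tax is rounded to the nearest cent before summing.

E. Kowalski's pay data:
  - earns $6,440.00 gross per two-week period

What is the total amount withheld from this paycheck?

Canton Income Tax: taxable = $6,440.00
  $1,222.46 + 41.47% × ($6,440.00 − $5,800.00) = $1,222.46 + 41.47% × $640.00 = $1,487.87
Long-Term Care Levy: 5% × $6,440.00 = $322.00
Total: $1,487.87 + $322.00 = $1,809.87

$1,809.87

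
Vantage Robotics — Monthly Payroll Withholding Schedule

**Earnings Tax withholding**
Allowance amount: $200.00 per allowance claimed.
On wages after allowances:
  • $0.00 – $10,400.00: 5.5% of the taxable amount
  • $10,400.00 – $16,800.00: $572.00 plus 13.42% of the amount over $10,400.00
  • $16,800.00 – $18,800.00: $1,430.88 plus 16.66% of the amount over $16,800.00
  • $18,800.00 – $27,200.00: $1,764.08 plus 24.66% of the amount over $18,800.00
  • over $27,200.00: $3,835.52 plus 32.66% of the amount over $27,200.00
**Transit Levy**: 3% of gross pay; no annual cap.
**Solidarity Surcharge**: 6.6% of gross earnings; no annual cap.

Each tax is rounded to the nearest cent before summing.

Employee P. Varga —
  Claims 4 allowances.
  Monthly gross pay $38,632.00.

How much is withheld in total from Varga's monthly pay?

Earnings Tax: taxable = $38,632.00 − 4×$200.00 = $37,832.00
  $3,835.52 + 32.66% × ($37,832.00 − $27,200.00) = $3,835.52 + 32.66% × $10,632.00 = $7,307.93
Transit Levy: 3% × $38,632.00 = $1,158.96
Solidarity Surcharge: 6.6% × $38,632.00 = $2,549.71
Total: $7,307.93 + $1,158.96 + $2,549.71 = $11,016.60

$11,016.60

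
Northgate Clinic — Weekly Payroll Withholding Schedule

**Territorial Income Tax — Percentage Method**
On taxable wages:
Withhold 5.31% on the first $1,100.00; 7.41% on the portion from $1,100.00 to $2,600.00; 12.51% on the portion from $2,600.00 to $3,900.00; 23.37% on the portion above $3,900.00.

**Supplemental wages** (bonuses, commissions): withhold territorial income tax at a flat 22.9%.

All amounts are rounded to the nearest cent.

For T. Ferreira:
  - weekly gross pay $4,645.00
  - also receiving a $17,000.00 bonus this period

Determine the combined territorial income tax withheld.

$4,399.30

Territorial Income Tax: taxable = $4,645.00
  $332.19 + 23.37% × ($4,645.00 − $3,900.00) = $332.19 + 23.37% × $745.00 = $506.30
Supplemental (22.9% flat on bonus): 22.9% × $17,000.00 = $3,893.00
Total territorial income tax: $506.30 + $3,893.00 = $4,399.30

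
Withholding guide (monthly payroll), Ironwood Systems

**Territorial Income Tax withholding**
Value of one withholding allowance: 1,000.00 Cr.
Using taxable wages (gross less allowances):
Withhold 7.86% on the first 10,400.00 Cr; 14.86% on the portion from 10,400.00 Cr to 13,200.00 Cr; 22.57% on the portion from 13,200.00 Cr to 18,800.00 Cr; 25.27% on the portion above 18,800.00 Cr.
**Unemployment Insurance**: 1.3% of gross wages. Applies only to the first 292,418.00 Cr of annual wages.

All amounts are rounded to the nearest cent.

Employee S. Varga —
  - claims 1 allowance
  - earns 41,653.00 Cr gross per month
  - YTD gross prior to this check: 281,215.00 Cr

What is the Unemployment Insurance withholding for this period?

145.64 Cr

Unemployment Insurance: cap 292,418.00 Cr − YTD 281,215.00 Cr = 11,203.00 Cr subject; 1.3% × 11,203.00 Cr = 145.64 Cr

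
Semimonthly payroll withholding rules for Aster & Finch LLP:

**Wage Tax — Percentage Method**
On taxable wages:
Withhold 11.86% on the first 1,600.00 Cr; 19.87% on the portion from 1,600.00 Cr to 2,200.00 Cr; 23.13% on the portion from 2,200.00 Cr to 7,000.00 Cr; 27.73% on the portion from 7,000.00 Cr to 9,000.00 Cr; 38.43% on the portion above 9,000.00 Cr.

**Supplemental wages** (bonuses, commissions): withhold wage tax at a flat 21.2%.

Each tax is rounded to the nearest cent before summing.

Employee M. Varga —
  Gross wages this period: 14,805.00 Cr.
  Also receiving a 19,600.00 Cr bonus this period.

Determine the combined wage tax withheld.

8,359.88 Cr

Wage Tax: taxable = 14,805.00 Cr
  1,973.82 Cr + 38.43% × (14,805.00 Cr − 9,000.00 Cr) = 1,973.82 Cr + 38.43% × 5,805.00 Cr = 4,204.68 Cr
Supplemental (21.2% flat on bonus): 21.2% × 19,600.00 Cr = 4,155.20 Cr
Total wage tax: 4,204.68 Cr + 4,155.20 Cr = 8,359.88 Cr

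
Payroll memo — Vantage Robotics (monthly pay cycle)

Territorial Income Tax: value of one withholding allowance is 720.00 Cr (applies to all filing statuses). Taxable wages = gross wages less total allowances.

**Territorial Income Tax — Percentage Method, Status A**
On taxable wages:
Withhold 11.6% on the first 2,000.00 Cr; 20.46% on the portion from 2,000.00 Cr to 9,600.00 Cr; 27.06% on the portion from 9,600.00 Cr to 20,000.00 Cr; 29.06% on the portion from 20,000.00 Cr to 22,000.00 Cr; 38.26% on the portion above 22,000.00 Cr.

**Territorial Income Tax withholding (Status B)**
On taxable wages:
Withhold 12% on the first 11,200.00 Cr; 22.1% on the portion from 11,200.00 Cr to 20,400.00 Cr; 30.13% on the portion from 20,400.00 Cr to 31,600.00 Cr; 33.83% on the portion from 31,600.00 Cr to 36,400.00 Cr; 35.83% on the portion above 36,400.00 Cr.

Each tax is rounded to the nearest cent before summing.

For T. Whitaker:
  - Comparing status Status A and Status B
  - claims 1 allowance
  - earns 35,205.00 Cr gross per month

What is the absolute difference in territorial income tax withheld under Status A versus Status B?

2,231.40 Cr

Territorial Income Tax (Status A): taxable = 35,205.00 Cr − 1×720.00 Cr = 34,485.00 Cr
  5,182.40 Cr + 38.26% × (34,485.00 Cr − 22,000.00 Cr) = 5,182.40 Cr + 38.26% × 12,485.00 Cr = 9,959.16 Cr
Territorial Income Tax (Status B): taxable = 35,205.00 Cr − 1×720.00 Cr = 34,485.00 Cr
  6,751.76 Cr + 33.83% × (34,485.00 Cr − 31,600.00 Cr) = 6,751.76 Cr + 33.83% × 2,885.00 Cr = 7,727.76 Cr
Difference: |9,959.16 Cr − 7,727.76 Cr| = 2,231.40 Cr (higher under Status A)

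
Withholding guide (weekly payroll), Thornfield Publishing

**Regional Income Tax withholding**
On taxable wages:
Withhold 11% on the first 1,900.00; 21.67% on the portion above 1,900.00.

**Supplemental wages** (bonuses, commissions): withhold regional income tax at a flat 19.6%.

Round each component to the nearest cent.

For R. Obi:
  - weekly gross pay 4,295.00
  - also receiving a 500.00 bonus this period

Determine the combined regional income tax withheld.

Regional Income Tax: taxable = 4,295.00
  209.00 + 21.67% × (4,295.00 − 1,900.00) = 209.00 + 21.67% × 2,395.00 = 728.00
Supplemental (19.6% flat on bonus): 19.6% × 500.00 = 98.00
Total regional income tax: 728.00 + 98.00 = 826.00

826.00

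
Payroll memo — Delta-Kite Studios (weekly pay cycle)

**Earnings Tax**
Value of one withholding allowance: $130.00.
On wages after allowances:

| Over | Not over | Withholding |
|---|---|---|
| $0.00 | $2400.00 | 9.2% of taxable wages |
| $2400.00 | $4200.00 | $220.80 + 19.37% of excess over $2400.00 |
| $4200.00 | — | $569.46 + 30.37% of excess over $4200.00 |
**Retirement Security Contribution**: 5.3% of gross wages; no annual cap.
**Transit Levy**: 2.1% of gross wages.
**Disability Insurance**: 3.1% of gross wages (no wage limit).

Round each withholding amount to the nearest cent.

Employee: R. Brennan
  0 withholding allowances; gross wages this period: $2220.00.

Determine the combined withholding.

$437.34

Earnings Tax: taxable = $2220.00
  9.2% × $2220.00 = $204.24
Retirement Security Contribution: 5.3% × $2220.00 = $117.66
Transit Levy: 2.1% × $2220.00 = $46.62
Disability Insurance: 3.1% × $2220.00 = $68.82
Total: $204.24 + $117.66 + $46.62 + $68.82 = $437.34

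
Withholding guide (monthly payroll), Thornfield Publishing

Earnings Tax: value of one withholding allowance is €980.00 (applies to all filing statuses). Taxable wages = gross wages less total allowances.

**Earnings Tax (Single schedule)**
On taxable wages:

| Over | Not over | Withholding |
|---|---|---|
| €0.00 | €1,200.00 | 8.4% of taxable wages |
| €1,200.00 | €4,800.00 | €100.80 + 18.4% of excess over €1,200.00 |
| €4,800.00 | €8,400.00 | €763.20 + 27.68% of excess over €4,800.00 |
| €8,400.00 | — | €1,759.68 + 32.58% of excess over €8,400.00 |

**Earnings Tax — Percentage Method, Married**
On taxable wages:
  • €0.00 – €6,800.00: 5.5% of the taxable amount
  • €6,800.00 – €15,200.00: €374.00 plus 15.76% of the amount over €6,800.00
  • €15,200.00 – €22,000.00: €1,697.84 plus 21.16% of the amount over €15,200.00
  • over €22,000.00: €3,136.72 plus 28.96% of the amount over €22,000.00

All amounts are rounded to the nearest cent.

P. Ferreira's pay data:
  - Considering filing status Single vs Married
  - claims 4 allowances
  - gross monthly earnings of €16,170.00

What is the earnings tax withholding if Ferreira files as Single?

Earnings Tax (Single): taxable = €16,170.00 − 4×€980.00 = €12,250.00
  €1,759.68 + 32.58% × (€12,250.00 − €8,400.00) = €1,759.68 + 32.58% × €3,850.00 = €3,014.01

€3,014.01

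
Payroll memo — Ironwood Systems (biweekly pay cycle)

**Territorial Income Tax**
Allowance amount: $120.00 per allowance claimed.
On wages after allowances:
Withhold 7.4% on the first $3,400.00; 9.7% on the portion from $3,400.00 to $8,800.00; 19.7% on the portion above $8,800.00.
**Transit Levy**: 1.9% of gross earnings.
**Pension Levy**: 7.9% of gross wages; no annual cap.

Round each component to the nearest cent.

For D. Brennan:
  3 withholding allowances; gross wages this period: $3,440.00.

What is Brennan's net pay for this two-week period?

Territorial Income Tax: taxable = $3,440.00 − 3×$120.00 = $3,080.00
  7.4% × $3,080.00 = $227.92
Transit Levy: 1.9% × $3,440.00 = $65.36
Pension Levy: 7.9% × $3,440.00 = $271.76
Total withheld: $227.92 + $65.36 + $271.76 = $565.04
Net pay: $3,440.00 − $565.04 = $2,874.96

$2,874.96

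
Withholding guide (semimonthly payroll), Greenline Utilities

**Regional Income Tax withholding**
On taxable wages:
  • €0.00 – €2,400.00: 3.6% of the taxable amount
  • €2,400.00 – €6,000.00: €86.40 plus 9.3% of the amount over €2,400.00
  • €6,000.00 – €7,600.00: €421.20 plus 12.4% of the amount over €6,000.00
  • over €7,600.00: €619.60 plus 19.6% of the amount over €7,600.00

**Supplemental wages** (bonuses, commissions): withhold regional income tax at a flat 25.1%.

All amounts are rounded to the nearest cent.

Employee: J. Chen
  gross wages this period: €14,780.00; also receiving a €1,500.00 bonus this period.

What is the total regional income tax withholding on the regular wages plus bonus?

Regional Income Tax: taxable = €14,780.00
  €619.60 + 19.6% × (€14,780.00 − €7,600.00) = €619.60 + 19.6% × €7,180.00 = €2,026.88
Supplemental (25.1% flat on bonus): 25.1% × €1,500.00 = €376.50
Total regional income tax: €2,026.88 + €376.50 = €2,403.38

€2,403.38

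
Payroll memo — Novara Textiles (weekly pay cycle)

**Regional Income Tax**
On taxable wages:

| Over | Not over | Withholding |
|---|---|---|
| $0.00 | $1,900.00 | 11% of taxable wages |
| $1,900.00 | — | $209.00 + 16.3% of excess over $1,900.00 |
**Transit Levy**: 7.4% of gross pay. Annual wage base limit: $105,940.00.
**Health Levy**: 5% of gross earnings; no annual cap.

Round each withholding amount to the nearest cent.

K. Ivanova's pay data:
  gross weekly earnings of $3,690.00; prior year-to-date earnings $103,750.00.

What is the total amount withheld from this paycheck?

Regional Income Tax: taxable = $3,690.00
  $209.00 + 16.3% × ($3,690.00 − $1,900.00) = $209.00 + 16.3% × $1,790.00 = $500.77
Transit Levy: cap $105,940.00 − YTD $103,750.00 = $2,190.00 subject; 7.4% × $2,190.00 = $162.06
Health Levy: 5% × $3,690.00 = $184.50
Total: $500.77 + $162.06 + $184.50 = $847.33

$847.33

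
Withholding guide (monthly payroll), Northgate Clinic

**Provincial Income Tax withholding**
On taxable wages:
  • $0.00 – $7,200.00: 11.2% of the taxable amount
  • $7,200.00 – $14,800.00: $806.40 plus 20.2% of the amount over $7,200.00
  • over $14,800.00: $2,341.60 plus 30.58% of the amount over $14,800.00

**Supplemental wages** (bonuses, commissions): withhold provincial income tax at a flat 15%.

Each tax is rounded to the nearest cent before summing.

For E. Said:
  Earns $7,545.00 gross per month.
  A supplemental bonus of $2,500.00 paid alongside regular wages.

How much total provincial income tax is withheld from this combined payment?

$1,251.09

Provincial Income Tax: taxable = $7,545.00
  $806.40 + 20.2% × ($7,545.00 − $7,200.00) = $806.40 + 20.2% × $345.00 = $876.09
Supplemental (15% flat on bonus): 15% × $2,500.00 = $375.00
Total provincial income tax: $876.09 + $375.00 = $1,251.09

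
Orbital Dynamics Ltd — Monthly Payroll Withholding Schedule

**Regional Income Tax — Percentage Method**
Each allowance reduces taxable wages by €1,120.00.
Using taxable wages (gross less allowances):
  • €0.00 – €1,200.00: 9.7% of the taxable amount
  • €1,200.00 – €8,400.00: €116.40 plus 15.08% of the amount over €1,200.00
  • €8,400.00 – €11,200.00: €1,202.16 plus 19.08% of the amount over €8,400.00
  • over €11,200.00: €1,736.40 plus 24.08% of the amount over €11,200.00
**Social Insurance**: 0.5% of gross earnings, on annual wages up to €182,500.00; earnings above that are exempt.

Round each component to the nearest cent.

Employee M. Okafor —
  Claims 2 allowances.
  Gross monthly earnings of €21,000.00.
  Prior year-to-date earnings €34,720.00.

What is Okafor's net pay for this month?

€17,338.15

Regional Income Tax: taxable = €21,000.00 − 2×€1,120.00 = €18,760.00
  €1,736.40 + 24.08% × (€18,760.00 − €11,200.00) = €1,736.40 + 24.08% × €7,560.00 = €3,556.85
Social Insurance: 0.5% × €21,000.00 = €105.00
Total withheld: €3,556.85 + €105.00 = €3,661.85
Net pay: €21,000.00 − €3,661.85 = €17,338.15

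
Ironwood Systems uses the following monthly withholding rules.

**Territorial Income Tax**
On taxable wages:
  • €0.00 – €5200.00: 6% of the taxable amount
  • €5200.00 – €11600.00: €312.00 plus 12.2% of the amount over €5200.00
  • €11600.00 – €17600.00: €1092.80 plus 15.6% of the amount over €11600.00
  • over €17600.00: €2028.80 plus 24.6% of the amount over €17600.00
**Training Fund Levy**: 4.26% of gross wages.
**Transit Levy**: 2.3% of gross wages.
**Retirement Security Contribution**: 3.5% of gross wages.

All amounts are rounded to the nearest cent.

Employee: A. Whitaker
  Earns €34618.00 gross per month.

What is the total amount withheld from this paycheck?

Territorial Income Tax: taxable = €34618.00
  €2028.80 + 24.6% × (€34618.00 − €17600.00) = €2028.80 + 24.6% × €17018.00 = €6215.23
Training Fund Levy: 4.26% × €34618.00 = €1474.73
Transit Levy: 2.3% × €34618.00 = €796.21
Retirement Security Contribution: 3.5% × €34618.00 = €1211.63
Total: €6215.23 + €1474.73 + €796.21 + €1211.63 = €9697.80

€9697.80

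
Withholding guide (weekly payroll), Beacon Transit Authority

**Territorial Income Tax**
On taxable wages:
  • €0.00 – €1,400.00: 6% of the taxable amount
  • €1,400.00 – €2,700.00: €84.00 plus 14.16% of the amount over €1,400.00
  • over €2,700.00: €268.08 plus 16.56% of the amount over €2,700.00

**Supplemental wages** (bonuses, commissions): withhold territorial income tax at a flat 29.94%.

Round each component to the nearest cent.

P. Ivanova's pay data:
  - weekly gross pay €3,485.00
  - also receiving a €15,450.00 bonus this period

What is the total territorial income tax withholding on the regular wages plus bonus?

€5,023.81

Territorial Income Tax: taxable = €3,485.00
  €268.08 + 16.56% × (€3,485.00 − €2,700.00) = €268.08 + 16.56% × €785.00 = €398.08
Supplemental (29.94% flat on bonus): 29.94% × €15,450.00 = €4,625.73
Total territorial income tax: €398.08 + €4,625.73 = €5,023.81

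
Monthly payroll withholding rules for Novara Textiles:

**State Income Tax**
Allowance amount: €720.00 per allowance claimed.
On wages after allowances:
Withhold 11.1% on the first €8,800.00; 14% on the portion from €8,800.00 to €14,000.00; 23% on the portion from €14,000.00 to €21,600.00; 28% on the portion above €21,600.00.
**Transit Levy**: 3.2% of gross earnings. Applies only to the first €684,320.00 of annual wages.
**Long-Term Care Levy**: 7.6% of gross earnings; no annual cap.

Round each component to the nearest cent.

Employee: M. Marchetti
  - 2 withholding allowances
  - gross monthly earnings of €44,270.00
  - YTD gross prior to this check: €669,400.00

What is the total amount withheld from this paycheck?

€13,239.16

State Income Tax: taxable = €44,270.00 − 2×€720.00 = €42,830.00
  €3,452.80 + 28% × (€42,830.00 − €21,600.00) = €3,452.80 + 28% × €21,230.00 = €9,397.20
Transit Levy: cap €684,320.00 − YTD €669,400.00 = €14,920.00 subject; 3.2% × €14,920.00 = €477.44
Long-Term Care Levy: 7.6% × €44,270.00 = €3,364.52
Total: €9,397.20 + €477.44 + €3,364.52 = €13,239.16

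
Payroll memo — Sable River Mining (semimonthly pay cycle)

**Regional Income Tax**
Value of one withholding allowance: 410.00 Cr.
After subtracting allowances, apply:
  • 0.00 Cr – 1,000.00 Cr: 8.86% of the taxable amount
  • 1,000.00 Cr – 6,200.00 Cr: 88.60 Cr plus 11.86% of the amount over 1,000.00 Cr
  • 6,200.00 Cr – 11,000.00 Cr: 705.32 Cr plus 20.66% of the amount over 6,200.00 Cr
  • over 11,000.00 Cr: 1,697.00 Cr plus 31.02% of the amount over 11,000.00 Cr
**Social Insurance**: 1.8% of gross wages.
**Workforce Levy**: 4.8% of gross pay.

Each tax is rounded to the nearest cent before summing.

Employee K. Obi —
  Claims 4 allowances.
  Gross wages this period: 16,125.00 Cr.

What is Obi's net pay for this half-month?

Regional Income Tax: taxable = 16,125.00 Cr − 4×410.00 Cr = 14,485.00 Cr
  1,697.00 Cr + 31.02% × (14,485.00 Cr − 11,000.00 Cr) = 1,697.00 Cr + 31.02% × 3,485.00 Cr = 2,778.05 Cr
Social Insurance: 1.8% × 16,125.00 Cr = 290.25 Cr
Workforce Levy: 4.8% × 16,125.00 Cr = 774.00 Cr
Total withheld: 2,778.05 Cr + 290.25 Cr + 774.00 Cr = 3,842.30 Cr
Net pay: 16,125.00 Cr − 3,842.30 Cr = 12,282.70 Cr

12,282.70 Cr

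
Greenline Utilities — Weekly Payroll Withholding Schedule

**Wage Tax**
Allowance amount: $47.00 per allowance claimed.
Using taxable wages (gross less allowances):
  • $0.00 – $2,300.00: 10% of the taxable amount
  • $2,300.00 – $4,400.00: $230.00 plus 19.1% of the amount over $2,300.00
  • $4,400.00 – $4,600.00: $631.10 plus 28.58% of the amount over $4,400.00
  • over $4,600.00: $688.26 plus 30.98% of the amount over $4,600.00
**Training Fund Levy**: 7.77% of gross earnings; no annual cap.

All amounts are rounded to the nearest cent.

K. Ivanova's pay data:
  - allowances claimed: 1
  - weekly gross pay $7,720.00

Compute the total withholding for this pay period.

Wage Tax: taxable = $7,720.00 − 1×$47.00 = $7,673.00
  $688.26 + 30.98% × ($7,673.00 − $4,600.00) = $688.26 + 30.98% × $3,073.00 = $1,640.28
Training Fund Levy: 7.77% × $7,720.00 = $599.84
Total: $1,640.28 + $599.84 = $2,240.12

$2,240.12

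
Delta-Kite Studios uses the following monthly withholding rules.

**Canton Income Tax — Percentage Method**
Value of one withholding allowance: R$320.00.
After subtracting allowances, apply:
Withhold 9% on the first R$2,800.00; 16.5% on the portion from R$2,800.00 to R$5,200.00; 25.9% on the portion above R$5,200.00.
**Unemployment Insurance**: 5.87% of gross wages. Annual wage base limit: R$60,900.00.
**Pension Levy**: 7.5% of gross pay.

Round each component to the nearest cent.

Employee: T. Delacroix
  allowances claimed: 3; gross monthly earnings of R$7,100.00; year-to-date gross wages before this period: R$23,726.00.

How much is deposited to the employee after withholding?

Canton Income Tax: taxable = R$7,100.00 − 3×R$320.00 = R$6,140.00
  R$648.00 + 25.9% × (R$6,140.00 − R$5,200.00) = R$648.00 + 25.9% × R$940.00 = R$891.46
Unemployment Insurance: 5.87% × R$7,100.00 = R$416.77
Pension Levy: 7.5% × R$7,100.00 = R$532.50
Total withheld: R$891.46 + R$416.77 + R$532.50 = R$1,840.73
Net pay: R$7,100.00 − R$1,840.73 = R$5,259.27

R$5,259.27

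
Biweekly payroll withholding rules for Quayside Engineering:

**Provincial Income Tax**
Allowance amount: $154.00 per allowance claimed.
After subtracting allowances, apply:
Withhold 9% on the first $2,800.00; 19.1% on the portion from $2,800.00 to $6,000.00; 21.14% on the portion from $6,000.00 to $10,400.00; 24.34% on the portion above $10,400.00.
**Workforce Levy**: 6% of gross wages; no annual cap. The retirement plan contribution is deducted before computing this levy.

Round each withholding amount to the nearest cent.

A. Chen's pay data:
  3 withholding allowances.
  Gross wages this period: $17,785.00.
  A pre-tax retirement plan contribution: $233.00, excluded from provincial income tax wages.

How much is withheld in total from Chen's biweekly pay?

$4,474.83

Provincial Income Tax: taxable = $17,785.00 − $233.00 − 3×$154.00 = $17,090.00
  $1,793.36 + 24.34% × ($17,090.00 − $10,400.00) = $1,793.36 + 24.34% × $6,690.00 = $3,421.71
Workforce Levy: 6% × $17,552.00 = $1,053.12
Total: $3,421.71 + $1,053.12 = $4,474.83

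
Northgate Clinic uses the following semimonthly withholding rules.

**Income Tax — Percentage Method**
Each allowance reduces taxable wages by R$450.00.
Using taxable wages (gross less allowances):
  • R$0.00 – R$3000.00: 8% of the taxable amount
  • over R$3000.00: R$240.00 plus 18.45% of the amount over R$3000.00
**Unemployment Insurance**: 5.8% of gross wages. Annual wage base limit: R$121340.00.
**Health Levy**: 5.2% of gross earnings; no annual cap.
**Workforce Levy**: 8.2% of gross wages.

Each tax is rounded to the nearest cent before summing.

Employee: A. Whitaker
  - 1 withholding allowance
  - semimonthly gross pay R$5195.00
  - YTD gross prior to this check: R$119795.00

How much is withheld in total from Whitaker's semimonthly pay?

R$1347.69

Income Tax: taxable = R$5195.00 − 1×R$450.00 = R$4745.00
  R$240.00 + 18.45% × (R$4745.00 − R$3000.00) = R$240.00 + 18.45% × R$1745.00 = R$561.95
Unemployment Insurance: cap R$121340.00 − YTD R$119795.00 = R$1545.00 subject; 5.8% × R$1545.00 = R$89.61
Health Levy: 5.2% × R$5195.00 = R$270.14
Workforce Levy: 8.2% × R$5195.00 = R$425.99
Total: R$561.95 + R$89.61 + R$270.14 + R$425.99 = R$1347.69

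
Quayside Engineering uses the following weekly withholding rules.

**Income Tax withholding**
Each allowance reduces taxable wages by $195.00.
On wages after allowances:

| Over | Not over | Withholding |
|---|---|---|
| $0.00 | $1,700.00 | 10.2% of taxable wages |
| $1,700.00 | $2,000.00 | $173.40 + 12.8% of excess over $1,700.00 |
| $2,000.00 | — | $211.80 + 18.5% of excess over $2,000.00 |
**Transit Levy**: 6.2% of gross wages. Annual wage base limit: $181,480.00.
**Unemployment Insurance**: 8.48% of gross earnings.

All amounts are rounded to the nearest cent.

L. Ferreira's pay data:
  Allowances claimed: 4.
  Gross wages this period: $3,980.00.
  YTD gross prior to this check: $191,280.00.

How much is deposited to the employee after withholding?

$3,208.70

Income Tax: taxable = $3,980.00 − 4×$195.00 = $3,200.00
  $211.80 + 18.5% × ($3,200.00 − $2,000.00) = $211.80 + 18.5% × $1,200.00 = $433.80
Transit Levy: YTD $191,280.00 ≥ cap $181,480.00 → $0.00
Unemployment Insurance: 8.48% × $3,980.00 = $337.50
Total withheld: $433.80 + $0.00 + $337.50 = $771.30
Net pay: $3,980.00 − $771.30 = $3,208.70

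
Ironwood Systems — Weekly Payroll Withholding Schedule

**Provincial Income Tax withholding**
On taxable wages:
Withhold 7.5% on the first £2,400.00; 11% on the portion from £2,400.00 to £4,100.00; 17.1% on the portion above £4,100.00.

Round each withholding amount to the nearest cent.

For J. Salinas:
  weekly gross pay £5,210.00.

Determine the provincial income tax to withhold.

£556.81

Provincial Income Tax: taxable = £5,210.00
  £367.00 + 17.1% × (£5,210.00 − £4,100.00) = £367.00 + 17.1% × £1,110.00 = £556.81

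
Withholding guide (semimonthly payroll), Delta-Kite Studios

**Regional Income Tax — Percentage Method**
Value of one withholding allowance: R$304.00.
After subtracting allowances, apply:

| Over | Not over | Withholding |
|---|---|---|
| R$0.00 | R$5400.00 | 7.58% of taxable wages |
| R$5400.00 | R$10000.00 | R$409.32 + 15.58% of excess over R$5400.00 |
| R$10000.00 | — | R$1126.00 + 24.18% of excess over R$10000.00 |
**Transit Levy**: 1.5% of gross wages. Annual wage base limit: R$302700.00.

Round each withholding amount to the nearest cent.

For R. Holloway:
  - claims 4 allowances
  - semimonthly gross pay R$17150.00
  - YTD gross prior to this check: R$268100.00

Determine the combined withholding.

Regional Income Tax: taxable = R$17150.00 − 4×R$304.00 = R$15934.00
  R$1126.00 + 24.18% × (R$15934.00 − R$10000.00) = R$1126.00 + 24.18% × R$5934.00 = R$2560.84
Transit Levy: 1.5% × R$17150.00 = R$257.25
Total: R$2560.84 + R$257.25 = R$2818.09

R$2818.09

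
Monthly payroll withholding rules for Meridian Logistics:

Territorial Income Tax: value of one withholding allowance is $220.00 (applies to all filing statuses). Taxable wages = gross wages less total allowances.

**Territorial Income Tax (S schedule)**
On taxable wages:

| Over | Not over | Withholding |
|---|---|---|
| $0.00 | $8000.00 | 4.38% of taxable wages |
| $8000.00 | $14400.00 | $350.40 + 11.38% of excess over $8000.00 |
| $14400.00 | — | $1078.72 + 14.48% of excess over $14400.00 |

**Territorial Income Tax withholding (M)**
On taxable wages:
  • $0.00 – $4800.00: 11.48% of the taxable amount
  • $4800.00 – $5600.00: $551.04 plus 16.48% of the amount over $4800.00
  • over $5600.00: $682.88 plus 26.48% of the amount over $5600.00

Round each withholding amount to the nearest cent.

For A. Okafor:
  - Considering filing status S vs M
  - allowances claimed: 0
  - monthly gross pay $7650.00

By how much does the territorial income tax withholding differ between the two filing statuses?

$890.65

Territorial Income Tax (S): taxable = $7650.00
  4.38% × $7650.00 = $335.07
Territorial Income Tax (M): taxable = $7650.00
  $682.88 + 26.48% × ($7650.00 − $5600.00) = $682.88 + 26.48% × $2050.00 = $1225.72
Difference: |$335.07 − $1225.72| = $890.65 (higher under M)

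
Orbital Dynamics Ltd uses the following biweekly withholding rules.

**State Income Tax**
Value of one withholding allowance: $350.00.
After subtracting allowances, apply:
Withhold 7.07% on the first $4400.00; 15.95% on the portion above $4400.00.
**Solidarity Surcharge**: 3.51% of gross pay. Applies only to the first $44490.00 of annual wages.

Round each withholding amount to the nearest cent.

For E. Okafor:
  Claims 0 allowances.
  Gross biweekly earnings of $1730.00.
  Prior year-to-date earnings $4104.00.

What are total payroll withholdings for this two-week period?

State Income Tax: taxable = $1730.00
  7.07% × $1730.00 = $122.31
Solidarity Surcharge: 3.51% × $1730.00 = $60.72
Total: $122.31 + $60.72 = $183.03

$183.03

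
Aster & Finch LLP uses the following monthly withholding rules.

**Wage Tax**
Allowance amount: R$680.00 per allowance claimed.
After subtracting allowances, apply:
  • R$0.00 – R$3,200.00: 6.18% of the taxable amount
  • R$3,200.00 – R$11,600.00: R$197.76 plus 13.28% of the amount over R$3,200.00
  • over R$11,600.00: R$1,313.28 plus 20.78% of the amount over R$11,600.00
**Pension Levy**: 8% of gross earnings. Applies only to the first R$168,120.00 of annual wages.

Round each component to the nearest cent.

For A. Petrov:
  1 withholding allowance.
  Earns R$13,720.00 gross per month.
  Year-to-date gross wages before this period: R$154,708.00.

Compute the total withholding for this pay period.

R$2,685.47

Wage Tax: taxable = R$13,720.00 − 1×R$680.00 = R$13,040.00
  R$1,313.28 + 20.78% × (R$13,040.00 − R$11,600.00) = R$1,313.28 + 20.78% × R$1,440.00 = R$1,612.51
Pension Levy: cap R$168,120.00 − YTD R$154,708.00 = R$13,412.00 subject; 8% × R$13,412.00 = R$1,072.96
Total: R$1,612.51 + R$1,072.96 = R$2,685.47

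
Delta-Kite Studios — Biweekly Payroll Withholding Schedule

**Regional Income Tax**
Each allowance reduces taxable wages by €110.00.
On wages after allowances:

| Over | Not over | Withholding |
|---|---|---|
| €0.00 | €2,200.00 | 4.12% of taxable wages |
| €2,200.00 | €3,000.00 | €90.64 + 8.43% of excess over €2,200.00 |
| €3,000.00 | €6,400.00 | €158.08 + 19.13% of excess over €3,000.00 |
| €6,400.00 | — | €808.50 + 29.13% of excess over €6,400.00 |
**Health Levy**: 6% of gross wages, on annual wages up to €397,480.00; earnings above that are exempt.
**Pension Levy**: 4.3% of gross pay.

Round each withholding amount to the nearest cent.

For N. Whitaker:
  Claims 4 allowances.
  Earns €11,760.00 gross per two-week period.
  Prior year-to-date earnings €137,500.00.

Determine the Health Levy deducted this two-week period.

Health Levy: 6% × €11,760.00 = €705.60

€705.60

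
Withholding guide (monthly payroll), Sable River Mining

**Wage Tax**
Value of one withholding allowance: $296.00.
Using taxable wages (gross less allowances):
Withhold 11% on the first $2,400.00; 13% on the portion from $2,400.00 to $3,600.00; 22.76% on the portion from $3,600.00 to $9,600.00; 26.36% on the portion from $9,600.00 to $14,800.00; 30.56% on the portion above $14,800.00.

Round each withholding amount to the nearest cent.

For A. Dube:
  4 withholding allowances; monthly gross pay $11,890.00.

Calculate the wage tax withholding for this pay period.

Wage Tax: taxable = $11,890.00 − 4×$296.00 = $10,706.00
  $1,785.60 + 26.36% × ($10,706.00 − $9,600.00) = $1,785.60 + 26.36% × $1,106.00 = $2,077.14

$2,077.14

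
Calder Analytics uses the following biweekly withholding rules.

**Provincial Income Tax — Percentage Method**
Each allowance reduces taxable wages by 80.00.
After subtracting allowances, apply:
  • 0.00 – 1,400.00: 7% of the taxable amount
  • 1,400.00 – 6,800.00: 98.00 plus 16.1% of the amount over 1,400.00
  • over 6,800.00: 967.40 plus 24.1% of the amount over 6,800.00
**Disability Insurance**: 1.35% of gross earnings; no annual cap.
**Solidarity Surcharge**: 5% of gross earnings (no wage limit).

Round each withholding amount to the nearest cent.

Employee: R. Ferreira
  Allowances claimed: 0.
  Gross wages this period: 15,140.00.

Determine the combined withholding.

Provincial Income Tax: taxable = 15,140.00
  967.40 + 24.1% × (15,140.00 − 6,800.00) = 967.40 + 24.1% × 8,340.00 = 2,977.34
Disability Insurance: 1.35% × 15,140.00 = 204.39
Solidarity Surcharge: 5% × 15,140.00 = 757.00
Total: 2,977.34 + 204.39 + 757.00 = 3,938.73

3,938.73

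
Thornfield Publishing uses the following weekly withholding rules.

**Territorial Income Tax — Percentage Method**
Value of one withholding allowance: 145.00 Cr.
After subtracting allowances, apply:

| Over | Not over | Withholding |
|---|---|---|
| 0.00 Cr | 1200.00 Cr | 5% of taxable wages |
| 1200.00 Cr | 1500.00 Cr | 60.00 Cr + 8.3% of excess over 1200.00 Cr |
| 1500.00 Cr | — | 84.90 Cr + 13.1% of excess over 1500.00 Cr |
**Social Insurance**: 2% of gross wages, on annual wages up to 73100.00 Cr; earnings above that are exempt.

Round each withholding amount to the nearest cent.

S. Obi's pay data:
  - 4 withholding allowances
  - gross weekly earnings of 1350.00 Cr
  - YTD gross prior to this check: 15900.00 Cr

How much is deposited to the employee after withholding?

1284.50 Cr

Territorial Income Tax: taxable = 1350.00 Cr − 4×145.00 Cr = 770.00 Cr
  5% × 770.00 Cr = 38.50 Cr
Social Insurance: 2% × 1350.00 Cr = 27.00 Cr
Total withheld: 38.50 Cr + 27.00 Cr = 65.50 Cr
Net pay: 1350.00 Cr − 65.50 Cr = 1284.50 Cr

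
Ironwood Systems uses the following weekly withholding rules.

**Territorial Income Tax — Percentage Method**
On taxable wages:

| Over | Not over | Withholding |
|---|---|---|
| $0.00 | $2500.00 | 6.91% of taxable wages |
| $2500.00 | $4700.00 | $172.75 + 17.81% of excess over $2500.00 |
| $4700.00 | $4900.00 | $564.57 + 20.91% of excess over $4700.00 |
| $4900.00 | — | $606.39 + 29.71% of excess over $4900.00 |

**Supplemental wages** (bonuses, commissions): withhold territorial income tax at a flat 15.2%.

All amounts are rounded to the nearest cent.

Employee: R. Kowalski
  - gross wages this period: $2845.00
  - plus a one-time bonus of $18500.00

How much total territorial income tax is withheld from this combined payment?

Territorial Income Tax: taxable = $2845.00
  $172.75 + 17.81% × ($2845.00 − $2500.00) = $172.75 + 17.81% × $345.00 = $234.19
Supplemental (15.2% flat on bonus): 15.2% × $18500.00 = $2812.00
Total territorial income tax: $234.19 + $2812.00 = $3046.19

$3046.19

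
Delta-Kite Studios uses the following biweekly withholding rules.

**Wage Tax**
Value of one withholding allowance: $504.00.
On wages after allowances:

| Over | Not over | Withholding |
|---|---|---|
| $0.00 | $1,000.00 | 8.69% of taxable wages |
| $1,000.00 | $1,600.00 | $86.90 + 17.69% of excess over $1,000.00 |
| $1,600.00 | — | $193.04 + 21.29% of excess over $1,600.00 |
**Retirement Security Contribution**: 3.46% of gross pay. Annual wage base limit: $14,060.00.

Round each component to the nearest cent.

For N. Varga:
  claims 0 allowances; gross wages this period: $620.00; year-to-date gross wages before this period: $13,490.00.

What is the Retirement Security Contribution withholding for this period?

$19.72

Retirement Security Contribution: cap $14,060.00 − YTD $13,490.00 = $570.00 subject; 3.46% × $570.00 = $19.72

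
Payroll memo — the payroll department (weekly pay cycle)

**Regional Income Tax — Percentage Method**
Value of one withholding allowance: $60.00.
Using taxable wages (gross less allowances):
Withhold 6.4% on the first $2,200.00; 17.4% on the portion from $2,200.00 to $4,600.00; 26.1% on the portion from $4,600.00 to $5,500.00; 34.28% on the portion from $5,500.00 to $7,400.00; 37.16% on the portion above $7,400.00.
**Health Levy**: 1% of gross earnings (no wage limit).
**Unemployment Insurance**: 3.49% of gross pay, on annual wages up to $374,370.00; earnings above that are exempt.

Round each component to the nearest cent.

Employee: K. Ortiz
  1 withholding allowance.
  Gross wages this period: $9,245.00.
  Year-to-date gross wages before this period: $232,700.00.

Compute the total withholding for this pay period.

Regional Income Tax: taxable = $9,245.00 − 1×$60.00 = $9,185.00
  $1,444.62 + 37.16% × ($9,185.00 − $7,400.00) = $1,444.62 + 37.16% × $1,785.00 = $2,107.93
Health Levy: 1% × $9,245.00 = $92.45
Unemployment Insurance: 3.49% × $9,245.00 = $322.65
Total: $2,107.93 + $92.45 + $322.65 = $2,523.03

$2,523.03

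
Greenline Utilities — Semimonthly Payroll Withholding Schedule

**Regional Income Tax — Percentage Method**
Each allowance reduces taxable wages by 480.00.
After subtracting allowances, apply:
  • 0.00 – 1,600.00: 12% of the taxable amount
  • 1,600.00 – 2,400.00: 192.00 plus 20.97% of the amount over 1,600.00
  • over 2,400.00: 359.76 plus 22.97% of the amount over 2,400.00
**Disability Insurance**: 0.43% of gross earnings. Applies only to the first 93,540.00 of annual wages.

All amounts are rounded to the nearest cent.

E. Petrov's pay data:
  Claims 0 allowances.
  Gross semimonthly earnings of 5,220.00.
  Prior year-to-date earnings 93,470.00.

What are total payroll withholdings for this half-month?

1,007.81

Regional Income Tax: taxable = 5,220.00
  359.76 + 22.97% × (5,220.00 − 2,400.00) = 359.76 + 22.97% × 2,820.00 = 1,007.51
Disability Insurance: cap 93,540.00 − YTD 93,470.00 = 70.00 subject; 0.43% × 70.00 = 0.30
Total: 1,007.51 + 0.30 = 1,007.81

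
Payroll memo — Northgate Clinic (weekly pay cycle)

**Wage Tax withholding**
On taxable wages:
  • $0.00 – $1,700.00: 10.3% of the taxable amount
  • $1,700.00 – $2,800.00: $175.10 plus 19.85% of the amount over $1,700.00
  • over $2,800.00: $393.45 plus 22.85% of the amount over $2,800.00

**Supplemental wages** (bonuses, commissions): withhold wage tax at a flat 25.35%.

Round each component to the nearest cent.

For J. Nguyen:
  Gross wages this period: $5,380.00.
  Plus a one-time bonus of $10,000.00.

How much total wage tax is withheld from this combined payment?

$3,517.98

Wage Tax: taxable = $5,380.00
  $393.45 + 22.85% × ($5,380.00 − $2,800.00) = $393.45 + 22.85% × $2,580.00 = $982.98
Supplemental (25.35% flat on bonus): 25.35% × $10,000.00 = $2,535.00
Total wage tax: $982.98 + $2,535.00 = $3,517.98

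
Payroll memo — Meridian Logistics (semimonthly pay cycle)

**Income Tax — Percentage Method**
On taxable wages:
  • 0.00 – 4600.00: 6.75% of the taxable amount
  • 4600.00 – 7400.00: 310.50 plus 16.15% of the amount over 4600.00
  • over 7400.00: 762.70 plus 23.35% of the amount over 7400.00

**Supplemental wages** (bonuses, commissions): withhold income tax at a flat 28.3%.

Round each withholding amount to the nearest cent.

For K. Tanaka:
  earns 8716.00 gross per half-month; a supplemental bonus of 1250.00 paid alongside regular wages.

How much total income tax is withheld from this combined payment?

Income Tax: taxable = 8716.00
  762.70 + 23.35% × (8716.00 − 7400.00) = 762.70 + 23.35% × 1316.00 = 1069.99
Supplemental (28.3% flat on bonus): 28.3% × 1250.00 = 353.75
Total income tax: 1069.99 + 353.75 = 1423.74

1423.74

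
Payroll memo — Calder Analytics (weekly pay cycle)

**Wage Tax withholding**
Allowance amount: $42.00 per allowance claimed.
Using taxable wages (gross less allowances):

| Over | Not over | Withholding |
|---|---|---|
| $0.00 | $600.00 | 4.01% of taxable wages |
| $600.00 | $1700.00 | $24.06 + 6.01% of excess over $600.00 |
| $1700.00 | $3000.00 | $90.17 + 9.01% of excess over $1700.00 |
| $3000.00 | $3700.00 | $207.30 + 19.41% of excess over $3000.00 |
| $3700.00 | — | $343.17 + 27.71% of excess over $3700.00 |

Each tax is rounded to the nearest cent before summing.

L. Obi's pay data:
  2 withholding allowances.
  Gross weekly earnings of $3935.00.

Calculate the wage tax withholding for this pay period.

$385.01

Wage Tax: taxable = $3935.00 − 2×$42.00 = $3851.00
  $343.17 + 27.71% × ($3851.00 − $3700.00) = $343.17 + 27.71% × $151.00 = $385.01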